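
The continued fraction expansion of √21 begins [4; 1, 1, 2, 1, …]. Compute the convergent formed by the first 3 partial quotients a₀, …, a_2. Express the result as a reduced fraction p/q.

Collapse the nested fraction from the inside out:
Start with 1.
1 + 1/(1/1) = 1 + 1/1 = 2/1
4 + 1/(2/1) = 4 + 1/2 = 9/2

9/2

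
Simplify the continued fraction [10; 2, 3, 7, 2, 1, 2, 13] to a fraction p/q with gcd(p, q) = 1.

59844/5737

a_0 = 10: 10/1
a_1 = 2: 21/2
a_2 = 3: 73/7
a_3 = 7: 532/51
a_4 = 2: 1137/109
a_5 = 1: 1669/160
a_6 = 2: 4475/429
a_7 = 13: 59844/5737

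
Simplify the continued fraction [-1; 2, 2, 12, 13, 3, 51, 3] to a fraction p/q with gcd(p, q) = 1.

-230758/386663

Work from the innermost term outward:
Start with 3.
51 + 1/(3/1) = 51 + 1/3 = 154/3
3 + 1/(154/3) = 3 + 3/154 = 465/154
13 + 1/(465/154) = 13 + 154/465 = 6199/465
12 + 1/(6199/465) = 12 + 465/6199 = 74853/6199
2 + 1/(74853/6199) = 2 + 6199/74853 = 155905/74853
2 + 1/(155905/74853) = 2 + 74853/155905 = 386663/155905
-1 + 1/(386663/155905) = -1 + 155905/386663 = -230758/386663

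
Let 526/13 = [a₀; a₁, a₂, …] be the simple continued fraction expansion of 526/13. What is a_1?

2

526 ÷ 13 → quotient 40, remainder 6
13 ÷ 6 → quotient 2, remainder 1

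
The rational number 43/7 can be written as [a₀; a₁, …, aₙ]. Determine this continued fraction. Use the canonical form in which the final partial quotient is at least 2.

43 = 6·7 + 1, so a_0 = 6
7 = 7·1 + 0, so a_1 = 7

[6; 7]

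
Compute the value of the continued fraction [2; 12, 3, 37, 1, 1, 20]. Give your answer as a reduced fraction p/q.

119451/57398

Build up convergents one term at a time:
a_0 = 2: 2/1
a_1 = 12: 25/12
a_2 = 3: 77/37
a_3 = 37: 2874/1381
a_4 = 1: 2951/1418
a_5 = 1: 5825/2799
a_6 = 20: 119451/57398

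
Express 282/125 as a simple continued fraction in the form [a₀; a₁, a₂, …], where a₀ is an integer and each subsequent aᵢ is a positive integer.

[2; 3, 1, 9, 1, 2]

Run the Euclidean algorithm, recording each quotient:
282 ÷ 125 → quotient 2, remainder 32
125 ÷ 32 → quotient 3, remainder 29
32 ÷ 29 → quotient 1, remainder 3
29 ÷ 3 → quotient 9, remainder 2
3 ÷ 2 → quotient 1, remainder 1
2 ÷ 1 → quotient 2, remainder 0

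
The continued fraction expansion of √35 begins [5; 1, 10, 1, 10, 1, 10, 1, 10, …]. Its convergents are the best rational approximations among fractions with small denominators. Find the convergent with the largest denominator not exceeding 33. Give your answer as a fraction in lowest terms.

71/12

a_0 = 5: 5/1  (≤ bound)
a_1 = 1: 6/1  (≤ bound)
a_2 = 10: 65/11  (≤ bound)
a_3 = 1: 71/12  (≤ bound)
a_4 = 10: 775/131  (> 33, stop)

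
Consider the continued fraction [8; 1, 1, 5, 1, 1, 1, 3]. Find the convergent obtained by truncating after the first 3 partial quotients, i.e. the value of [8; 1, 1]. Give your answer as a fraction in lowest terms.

17/2

Compute successive convergents:
a_0 = 8: 8/1
a_1 = 1: 9/1
a_2 = 1: 17/2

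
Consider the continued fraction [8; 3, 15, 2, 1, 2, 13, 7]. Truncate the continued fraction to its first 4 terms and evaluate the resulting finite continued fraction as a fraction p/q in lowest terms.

791/95

a_0 = 8: 8/1
a_1 = 3: 25/3
a_2 = 15: 383/46
a_3 = 2: 791/95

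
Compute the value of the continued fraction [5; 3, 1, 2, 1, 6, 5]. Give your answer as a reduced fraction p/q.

a_0 = 5: 5/1
a_1 = 3: 16/3
a_2 = 1: 21/4
a_3 = 2: 58/11
a_4 = 1: 79/15
a_5 = 6: 532/101
a_6 = 5: 2739/520

2739/520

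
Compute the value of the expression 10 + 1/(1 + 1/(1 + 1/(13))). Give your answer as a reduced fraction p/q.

Use the convergent recurrence hₖ = aₖ·hₖ₋₁ + hₖ₋₂ (and likewise for the denominators kₖ):
a_0 = 10: 10/1
a_1 = 1: 11/1
a_2 = 1: 21/2
a_3 = 13: 284/27

284/27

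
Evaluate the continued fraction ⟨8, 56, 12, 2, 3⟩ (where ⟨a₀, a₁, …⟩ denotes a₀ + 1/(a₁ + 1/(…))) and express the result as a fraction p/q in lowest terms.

39119/4879

Use the convergent recurrence hₖ = aₖ·hₖ₋₁ + hₖ₋₂ (and likewise for the denominators kₖ):
a_0 = 8: 8/1
a_1 = 56: 449/56
a_2 = 12: 5396/673
a_3 = 2: 11241/1402
a_4 = 3: 39119/4879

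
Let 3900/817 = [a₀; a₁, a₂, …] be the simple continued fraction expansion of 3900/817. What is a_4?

2

3900 ÷ 817 → quotient 4, remainder 632
817 ÷ 632 → quotient 1, remainder 185
632 ÷ 185 → quotient 3, remainder 77
185 ÷ 77 → quotient 2, remainder 31
77 ÷ 31 → quotient 2, remainder 15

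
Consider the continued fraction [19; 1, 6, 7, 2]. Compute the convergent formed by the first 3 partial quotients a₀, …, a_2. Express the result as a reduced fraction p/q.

139/7

a_0 = 19: 19/1
a_1 = 1: 20/1
a_2 = 6: 139/7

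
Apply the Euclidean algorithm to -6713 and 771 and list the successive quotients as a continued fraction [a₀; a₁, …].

[-9; 3, 2, 2, 3, 13]

-6713 ÷ 771 → quotient -9, remainder 226
771 ÷ 226 → quotient 3, remainder 93
226 ÷ 93 → quotient 2, remainder 40
93 ÷ 40 → quotient 2, remainder 13
40 ÷ 13 → quotient 3, remainder 1
13 ÷ 1 → quotient 13, remainder 0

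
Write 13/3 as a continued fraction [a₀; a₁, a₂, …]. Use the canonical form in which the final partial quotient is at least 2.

[4; 3]

13 ÷ 3 → quotient 4, remainder 1
3 ÷ 1 → quotient 3, remainder 0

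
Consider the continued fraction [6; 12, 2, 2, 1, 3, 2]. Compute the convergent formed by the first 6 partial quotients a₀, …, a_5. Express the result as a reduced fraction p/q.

1964/323

a_0 = 6: 6/1
a_1 = 12: 73/12
a_2 = 2: 152/25
a_3 = 2: 377/62
a_4 = 1: 529/87
a_5 = 3: 1964/323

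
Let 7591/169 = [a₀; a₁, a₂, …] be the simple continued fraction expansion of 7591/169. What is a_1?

1

7591 ÷ 169 → quotient 44, remainder 155
169 ÷ 155 → quotient 1, remainder 14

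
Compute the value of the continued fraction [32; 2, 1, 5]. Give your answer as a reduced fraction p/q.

550/17

Start with 5.
1 + 1/(5/1) = 1 + 1/5 = 6/5
2 + 1/(6/5) = 2 + 5/6 = 17/6
32 + 1/(17/6) = 32 + 6/17 = 550/17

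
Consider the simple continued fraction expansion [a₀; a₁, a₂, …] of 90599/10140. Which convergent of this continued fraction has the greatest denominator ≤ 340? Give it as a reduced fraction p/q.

411/46

a_0 = 8: 8/1  (≤ bound)
a_1 = 1: 9/1  (≤ bound)
a_2 = 14: 134/15  (≤ bound)
a_3 = 2: 277/31  (≤ bound)
a_4 = 1: 411/46  (≤ bound)
a_5 = 15: 6442/721  (> 340, stop)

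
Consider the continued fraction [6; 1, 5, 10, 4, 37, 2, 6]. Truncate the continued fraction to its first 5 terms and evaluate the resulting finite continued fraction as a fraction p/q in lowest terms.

Start with 4.
10 + 1/(4/1) = 10 + 1/4 = 41/4
5 + 1/(41/4) = 5 + 4/41 = 209/41
1 + 1/(209/41) = 1 + 41/209 = 250/209
6 + 1/(250/209) = 6 + 209/250 = 1709/250

1709/250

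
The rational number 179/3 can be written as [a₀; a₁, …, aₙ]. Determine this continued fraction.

179 ÷ 3 → quotient 59, remainder 2
3 ÷ 2 → quotient 1, remainder 1
2 ÷ 1 → quotient 2, remainder 0

[59; 1, 2]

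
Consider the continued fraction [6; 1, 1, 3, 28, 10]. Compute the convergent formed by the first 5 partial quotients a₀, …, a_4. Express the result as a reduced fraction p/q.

a_0 = 6: 6/1
a_1 = 1: 7/1
a_2 = 1: 13/2
a_3 = 3: 46/7
a_4 = 28: 1301/198

1301/198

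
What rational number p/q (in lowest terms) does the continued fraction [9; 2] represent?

19/2

Use the convergent recurrence hₖ = aₖ·hₖ₋₁ + hₖ₋₂ (and likewise for the denominators kₖ):
a_0 = 9: 9/1
a_1 = 2: 19/2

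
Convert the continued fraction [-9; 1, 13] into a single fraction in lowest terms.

Start with 13.
1 + 1/(13/1) = 1 + 1/13 = 14/13
-9 + 1/(14/13) = -9 + 13/14 = -113/14

-113/14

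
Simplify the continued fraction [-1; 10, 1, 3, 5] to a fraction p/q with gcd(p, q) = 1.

-205/226

Start with 5.
3 + 1/(5/1) = 3 + 1/5 = 16/5
1 + 1/(16/5) = 1 + 5/16 = 21/16
10 + 1/(21/16) = 10 + 16/21 = 226/21
-1 + 1/(226/21) = -1 + 21/226 = -205/226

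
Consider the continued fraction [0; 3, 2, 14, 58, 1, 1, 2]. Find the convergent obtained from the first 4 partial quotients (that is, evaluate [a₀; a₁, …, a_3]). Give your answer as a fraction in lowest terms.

29/101

Compute successive convergents:
a_0 = 0: 0/1
a_1 = 3: 1/3
a_2 = 2: 2/7
a_3 = 14: 29/101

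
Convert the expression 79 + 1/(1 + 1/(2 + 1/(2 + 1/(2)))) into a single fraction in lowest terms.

Start with 2.
2 + 1/(2/1) = 2 + 1/2 = 5/2
2 + 1/(5/2) = 2 + 2/5 = 12/5
1 + 1/(12/5) = 1 + 5/12 = 17/12
79 + 1/(17/12) = 79 + 12/17 = 1355/17

1355/17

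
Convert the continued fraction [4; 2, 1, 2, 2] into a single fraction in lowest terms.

Build up convergents one term at a time:
a_0 = 4: 4/1
a_1 = 2: 9/2
a_2 = 1: 13/3
a_3 = 2: 35/8
a_4 = 2: 83/19

83/19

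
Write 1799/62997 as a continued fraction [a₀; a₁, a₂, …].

[0; 35, 56, 4, 1, 1, 3]

Run the Euclidean algorithm, recording each quotient:
⌊1799/62997⌋ = 0, remainder 1799
⌊62997/1799⌋ = 35, remainder 32
⌊1799/32⌋ = 56, remainder 7
⌊32/7⌋ = 4, remainder 4
⌊7/4⌋ = 1, remainder 3
⌊4/3⌋ = 1, remainder 1
⌊3/1⌋ = 3, remainder 0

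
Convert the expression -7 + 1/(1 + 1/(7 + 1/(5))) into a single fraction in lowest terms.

Start with 5.
7 + 1/(5/1) = 7 + 1/5 = 36/5
1 + 1/(36/5) = 1 + 5/36 = 41/36
-7 + 1/(41/36) = -7 + 36/41 = -251/41

-251/41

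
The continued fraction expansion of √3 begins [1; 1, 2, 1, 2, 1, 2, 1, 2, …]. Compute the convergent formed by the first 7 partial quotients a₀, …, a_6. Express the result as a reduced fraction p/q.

71/41

Collapse the nested fraction from the inside out:
Start with 2.
1 + 1/(2/1) = 1 + 1/2 = 3/2
2 + 1/(3/2) = 2 + 2/3 = 8/3
1 + 1/(8/3) = 1 + 3/8 = 11/8
2 + 1/(11/8) = 2 + 8/11 = 30/11
1 + 1/(30/11) = 1 + 11/30 = 41/30
1 + 1/(41/30) = 1 + 30/41 = 71/41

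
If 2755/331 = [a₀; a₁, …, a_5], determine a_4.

2

Apply division with remainder until the remainder is 0:
2755 = 8·331 + 107, so a_0 = 8
331 = 3·107 + 10, so a_1 = 3
107 = 10·10 + 7, so a_2 = 10
10 = 1·7 + 3, so a_3 = 1
7 = 2·3 + 1, so a_4 = 2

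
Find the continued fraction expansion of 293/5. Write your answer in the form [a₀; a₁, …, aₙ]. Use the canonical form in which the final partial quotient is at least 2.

[58; 1, 1, 2]

Run the Euclidean algorithm, recording each quotient:
⌊293/5⌋ = 58, remainder 3
⌊5/3⌋ = 1, remainder 2
⌊3/2⌋ = 1, remainder 1
⌊2/1⌋ = 2, remainder 0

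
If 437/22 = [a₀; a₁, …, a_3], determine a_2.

6

Apply division with remainder until the remainder is 0:
437 = 19·22 + 19, so a_0 = 19
22 = 1·19 + 3, so a_1 = 1
19 = 6·3 + 1, so a_2 = 6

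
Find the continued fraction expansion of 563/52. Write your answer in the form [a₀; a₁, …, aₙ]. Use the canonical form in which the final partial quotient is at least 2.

Repeatedly divide and take the remainder:
563 ÷ 52 → quotient 10, remainder 43
52 ÷ 43 → quotient 1, remainder 9
43 ÷ 9 → quotient 4, remainder 7
9 ÷ 7 → quotient 1, remainder 2
7 ÷ 2 → quotient 3, remainder 1
2 ÷ 1 → quotient 2, remainder 0

[10; 1, 4, 1, 3, 2]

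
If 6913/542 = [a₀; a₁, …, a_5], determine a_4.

3

⌊6913/542⌋ = 12, remainder 409
⌊542/409⌋ = 1, remainder 133
⌊409/133⌋ = 3, remainder 10
⌊133/10⌋ = 13, remainder 3
⌊10/3⌋ = 3, remainder 1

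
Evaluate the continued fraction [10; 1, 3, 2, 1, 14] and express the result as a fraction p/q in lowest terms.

2057/191

Start with 14.
1 + 1/(14/1) = 1 + 1/14 = 15/14
2 + 1/(15/14) = 2 + 14/15 = 44/15
3 + 1/(44/15) = 3 + 15/44 = 147/44
1 + 1/(147/44) = 1 + 44/147 = 191/147
10 + 1/(191/147) = 10 + 147/191 = 2057/191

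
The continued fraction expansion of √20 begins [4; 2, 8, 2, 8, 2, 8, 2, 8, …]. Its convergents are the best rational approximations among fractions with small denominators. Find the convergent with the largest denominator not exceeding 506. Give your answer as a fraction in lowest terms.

a_0 = 4: 4/1  (≤ bound)
a_1 = 2: 9/2  (≤ bound)
a_2 = 8: 76/17  (≤ bound)
a_3 = 2: 161/36  (≤ bound)
a_4 = 8: 1364/305  (≤ bound)
a_5 = 2: 2889/646  (> 506, stop)

1364/305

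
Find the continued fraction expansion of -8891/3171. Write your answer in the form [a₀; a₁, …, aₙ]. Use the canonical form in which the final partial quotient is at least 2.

-8891 = -3·3171 + 622, so a_0 = -3
3171 = 5·622 + 61, so a_1 = 5
622 = 10·61 + 12, so a_2 = 10
61 = 5·12 + 1, so a_3 = 5
12 = 12·1 + 0, so a_4 = 12

[-3; 5, 10, 5, 12]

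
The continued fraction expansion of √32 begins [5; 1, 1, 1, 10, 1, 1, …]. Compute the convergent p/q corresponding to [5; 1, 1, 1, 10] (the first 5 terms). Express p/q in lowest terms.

181/32

a_0 = 5: 5/1
a_1 = 1: 6/1
a_2 = 1: 11/2
a_3 = 1: 17/3
a_4 = 10: 181/32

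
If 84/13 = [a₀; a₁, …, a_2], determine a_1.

2

Repeatedly divide and take the remainder:
84 = 6·13 + 6, so a_0 = 6
13 = 2·6 + 1, so a_1 = 2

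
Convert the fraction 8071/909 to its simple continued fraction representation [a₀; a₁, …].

[8; 1, 7, 3, 1, 3, 1, 5]

Repeatedly divide and take the remainder:
⌊8071/909⌋ = 8, remainder 799
⌊909/799⌋ = 1, remainder 110
⌊799/110⌋ = 7, remainder 29
⌊110/29⌋ = 3, remainder 23
⌊29/23⌋ = 1, remainder 6
⌊23/6⌋ = 3, remainder 5
⌊6/5⌋ = 1, remainder 1
⌊5/1⌋ = 5, remainder 0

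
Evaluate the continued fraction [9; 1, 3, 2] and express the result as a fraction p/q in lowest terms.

Start with 2.
3 + 1/(2/1) = 3 + 1/2 = 7/2
1 + 1/(7/2) = 1 + 2/7 = 9/7
9 + 1/(9/7) = 9 + 7/9 = 88/9

88/9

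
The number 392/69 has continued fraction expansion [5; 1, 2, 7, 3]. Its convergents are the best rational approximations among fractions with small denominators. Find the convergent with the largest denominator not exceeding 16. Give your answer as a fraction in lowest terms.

17/3

a_0 = 5: 5/1  (≤ bound)
a_1 = 1: 6/1  (≤ bound)
a_2 = 2: 17/3  (≤ bound)
a_3 = 7: 125/22  (> 16, stop)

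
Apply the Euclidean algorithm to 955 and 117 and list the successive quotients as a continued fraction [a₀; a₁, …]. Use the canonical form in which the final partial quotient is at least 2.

[8; 6, 6, 3]

⌊955/117⌋ = 8, remainder 19
⌊117/19⌋ = 6, remainder 3
⌊19/3⌋ = 6, remainder 1
⌊3/1⌋ = 3, remainder 0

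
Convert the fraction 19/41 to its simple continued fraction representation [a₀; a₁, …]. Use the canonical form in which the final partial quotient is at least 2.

[0; 2, 6, 3]

19 = 0·41 + 19, so a_0 = 0
41 = 2·19 + 3, so a_1 = 2
19 = 6·3 + 1, so a_2 = 6
3 = 3·1 + 0, so a_3 = 3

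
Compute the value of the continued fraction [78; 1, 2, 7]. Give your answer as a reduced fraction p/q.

Work from the innermost term outward:
Start with 7.
2 + 1/(7/1) = 2 + 1/7 = 15/7
1 + 1/(15/7) = 1 + 7/15 = 22/15
78 + 1/(22/15) = 78 + 15/22 = 1731/22

1731/22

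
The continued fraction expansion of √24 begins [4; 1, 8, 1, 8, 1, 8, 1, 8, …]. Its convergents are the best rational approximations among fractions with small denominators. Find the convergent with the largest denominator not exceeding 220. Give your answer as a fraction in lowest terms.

485/99

a_0 = 4: 4/1  (≤ bound)
a_1 = 1: 5/1  (≤ bound)
a_2 = 8: 44/9  (≤ bound)
a_3 = 1: 49/10  (≤ bound)
a_4 = 8: 436/89  (≤ bound)
a_5 = 1: 485/99  (≤ bound)
a_6 = 8: 4316/881  (> 220, stop)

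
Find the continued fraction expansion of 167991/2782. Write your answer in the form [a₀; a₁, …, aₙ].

[60; 2, 1, 1, 2, 16, 13]

⌊167991/2782⌋ = 60, remainder 1071
⌊2782/1071⌋ = 2, remainder 640
⌊1071/640⌋ = 1, remainder 431
⌊640/431⌋ = 1, remainder 209
⌊431/209⌋ = 2, remainder 13
⌊209/13⌋ = 16, remainder 1
⌊13/1⌋ = 13, remainder 0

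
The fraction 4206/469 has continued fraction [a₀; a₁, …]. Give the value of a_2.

30

4206 ÷ 469 → quotient 8, remainder 454
469 ÷ 454 → quotient 1, remainder 15
454 ÷ 15 → quotient 30, remainder 4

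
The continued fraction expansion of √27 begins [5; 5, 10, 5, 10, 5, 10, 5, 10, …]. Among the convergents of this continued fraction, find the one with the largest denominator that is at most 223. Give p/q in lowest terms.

a_0 = 5: 5/1  (≤ bound)
a_1 = 5: 26/5  (≤ bound)
a_2 = 10: 265/51  (≤ bound)
a_3 = 5: 1351/260  (> 223, stop)

265/51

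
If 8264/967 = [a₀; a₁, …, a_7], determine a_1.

1

⌊8264/967⌋ = 8, remainder 528
⌊967/528⌋ = 1, remainder 439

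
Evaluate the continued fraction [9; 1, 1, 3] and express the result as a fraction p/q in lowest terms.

67/7

Compute successive convergents:
a_0 = 9: 9/1
a_1 = 1: 10/1
a_2 = 1: 19/2
a_3 = 3: 67/7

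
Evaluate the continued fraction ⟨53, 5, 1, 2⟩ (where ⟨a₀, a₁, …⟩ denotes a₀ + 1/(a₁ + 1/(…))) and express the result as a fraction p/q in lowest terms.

a_0 = 53: 53/1
a_1 = 5: 266/5
a_2 = 1: 319/6
a_3 = 2: 904/17

904/17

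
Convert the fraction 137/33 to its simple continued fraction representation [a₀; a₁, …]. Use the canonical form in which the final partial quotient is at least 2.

137 ÷ 33 → quotient 4, remainder 5
33 ÷ 5 → quotient 6, remainder 3
5 ÷ 3 → quotient 1, remainder 2
3 ÷ 2 → quotient 1, remainder 1
2 ÷ 1 → quotient 2, remainder 0

[4; 6, 1, 1, 2]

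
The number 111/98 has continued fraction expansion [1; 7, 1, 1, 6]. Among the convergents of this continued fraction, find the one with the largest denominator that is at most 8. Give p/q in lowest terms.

9/8

List convergents until the denominator exceeds the bound:
a_0 = 1: 1/1  (≤ bound)
a_1 = 7: 8/7  (≤ bound)
a_2 = 1: 9/8  (≤ bound)
a_3 = 1: 17/15  (> 8, stop)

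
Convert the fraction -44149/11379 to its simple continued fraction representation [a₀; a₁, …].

⌊-44149/11379⌋ = -4, remainder 1367
⌊11379/1367⌋ = 8, remainder 443
⌊1367/443⌋ = 3, remainder 38
⌊443/38⌋ = 11, remainder 25
⌊38/25⌋ = 1, remainder 13
⌊25/13⌋ = 1, remainder 12
⌊13/12⌋ = 1, remainder 1
⌊12/1⌋ = 12, remainder 0

[-4; 8, 3, 11, 1, 1, 1, 12]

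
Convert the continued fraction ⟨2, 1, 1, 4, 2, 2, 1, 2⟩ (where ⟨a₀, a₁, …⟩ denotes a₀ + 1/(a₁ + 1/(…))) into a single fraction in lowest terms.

477/187

a_0 = 2: 2/1
a_1 = 1: 3/1
a_2 = 1: 5/2
a_3 = 4: 23/9
a_4 = 2: 51/20
a_5 = 2: 125/49
a_6 = 1: 176/69
a_7 = 2: 477/187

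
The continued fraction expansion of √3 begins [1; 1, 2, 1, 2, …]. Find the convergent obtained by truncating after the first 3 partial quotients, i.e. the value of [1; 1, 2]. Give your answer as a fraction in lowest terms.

Collapse the nested fraction from the inside out:
Start with 2.
1 + 1/(2/1) = 1 + 1/2 = 3/2
1 + 1/(3/2) = 1 + 2/3 = 5/3

5/3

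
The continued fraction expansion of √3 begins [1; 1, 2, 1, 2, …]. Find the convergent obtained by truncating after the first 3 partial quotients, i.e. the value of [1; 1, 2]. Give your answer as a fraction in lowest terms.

Build up convergents one term at a time:
a_0 = 1: 1/1
a_1 = 1: 2/1
a_2 = 2: 5/3

5/3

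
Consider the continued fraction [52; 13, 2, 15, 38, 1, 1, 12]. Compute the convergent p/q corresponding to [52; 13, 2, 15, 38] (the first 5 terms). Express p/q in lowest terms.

828552/15911

Start with 38.
15 + 1/(38/1) = 15 + 1/38 = 571/38
2 + 1/(571/38) = 2 + 38/571 = 1180/571
13 + 1/(1180/571) = 13 + 571/1180 = 15911/1180
52 + 1/(15911/1180) = 52 + 1180/15911 = 828552/15911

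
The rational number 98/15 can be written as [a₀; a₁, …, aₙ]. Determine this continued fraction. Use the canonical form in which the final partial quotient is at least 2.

[6; 1, 1, 7]

98 = 6·15 + 8, so a_0 = 6
15 = 1·8 + 7, so a_1 = 1
8 = 1·7 + 1, so a_2 = 1
7 = 7·1 + 0, so a_3 = 7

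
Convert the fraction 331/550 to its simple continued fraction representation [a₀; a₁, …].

[0; 1, 1, 1, 1, 21, 2, 2]

Run the Euclidean algorithm, recording each quotient:
⌊331/550⌋ = 0, remainder 331
⌊550/331⌋ = 1, remainder 219
⌊331/219⌋ = 1, remainder 112
⌊219/112⌋ = 1, remainder 107
⌊112/107⌋ = 1, remainder 5
⌊107/5⌋ = 21, remainder 2
⌊5/2⌋ = 2, remainder 1
⌊2/1⌋ = 2, remainder 0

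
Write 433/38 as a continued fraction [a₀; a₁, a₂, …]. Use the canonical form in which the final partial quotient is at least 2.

[11; 2, 1, 1, 7]

Run the Euclidean algorithm, recording each quotient:
433 = 11·38 + 15, so a_0 = 11
38 = 2·15 + 8, so a_1 = 2
15 = 1·8 + 7, so a_2 = 1
8 = 1·7 + 1, so a_3 = 1
7 = 7·1 + 0, so a_4 = 7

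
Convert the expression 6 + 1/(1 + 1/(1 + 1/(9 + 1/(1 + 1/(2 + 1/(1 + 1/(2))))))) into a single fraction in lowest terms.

1468/225

a_0 = 6: 6/1
a_1 = 1: 7/1
a_2 = 1: 13/2
a_3 = 9: 124/19
a_4 = 1: 137/21
a_5 = 2: 398/61
a_6 = 1: 535/82
a_7 = 2: 1468/225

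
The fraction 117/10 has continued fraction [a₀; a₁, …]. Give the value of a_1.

1

Run the Euclidean algorithm, recording each quotient:
117 = 11·10 + 7, so a_0 = 11
10 = 1·7 + 3, so a_1 = 1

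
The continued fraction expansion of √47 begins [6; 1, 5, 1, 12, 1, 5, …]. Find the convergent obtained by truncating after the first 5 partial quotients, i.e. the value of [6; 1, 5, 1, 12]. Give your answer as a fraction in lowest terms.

Use the convergent recurrence hₖ = aₖ·hₖ₋₁ + hₖ₋₂ (and likewise for the denominators kₖ):
a_0 = 6: 6/1
a_1 = 1: 7/1
a_2 = 5: 41/6
a_3 = 1: 48/7
a_4 = 12: 617/90

617/90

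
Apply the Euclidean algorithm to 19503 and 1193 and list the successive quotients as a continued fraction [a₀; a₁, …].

Repeatedly divide and take the remainder:
19503 = 16·1193 + 415, so a_0 = 16
1193 = 2·415 + 363, so a_1 = 2
415 = 1·363 + 52, so a_2 = 1
363 = 6·52 + 51, so a_3 = 6
52 = 1·51 + 1, so a_4 = 1
51 = 51·1 + 0, so a_5 = 51

[16; 2, 1, 6, 1, 51]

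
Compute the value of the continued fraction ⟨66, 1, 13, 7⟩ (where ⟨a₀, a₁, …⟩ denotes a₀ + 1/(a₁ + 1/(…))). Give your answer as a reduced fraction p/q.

6626/99

a_0 = 66: 66/1
a_1 = 1: 67/1
a_2 = 13: 937/14
a_3 = 7: 6626/99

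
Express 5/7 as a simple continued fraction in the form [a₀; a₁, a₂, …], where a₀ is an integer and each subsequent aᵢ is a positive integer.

Run the Euclidean algorithm, recording each quotient:
⌊5/7⌋ = 0, remainder 5
⌊7/5⌋ = 1, remainder 2
⌊5/2⌋ = 2, remainder 1
⌊2/1⌋ = 2, remainder 0

[0; 1, 2, 2]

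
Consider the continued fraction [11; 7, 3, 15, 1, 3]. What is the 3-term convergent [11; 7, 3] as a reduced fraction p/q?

245/22

Work from the innermost term outward:
Start with 3.
7 + 1/(3/1) = 7 + 1/3 = 22/3
11 + 1/(22/3) = 11 + 3/22 = 245/22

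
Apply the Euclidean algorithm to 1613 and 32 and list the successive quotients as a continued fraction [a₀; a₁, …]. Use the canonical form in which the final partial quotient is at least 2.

[50; 2, 2, 6]

1613 = 50·32 + 13, so a_0 = 50
32 = 2·13 + 6, so a_1 = 2
13 = 2·6 + 1, so a_2 = 2
6 = 6·1 + 0, so a_3 = 6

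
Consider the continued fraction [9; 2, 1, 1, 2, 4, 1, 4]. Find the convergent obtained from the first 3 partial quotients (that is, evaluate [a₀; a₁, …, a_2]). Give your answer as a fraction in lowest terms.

Start with 1.
2 + 1/(1/1) = 2 + 1/1 = 3/1
9 + 1/(3/1) = 9 + 1/3 = 28/3

28/3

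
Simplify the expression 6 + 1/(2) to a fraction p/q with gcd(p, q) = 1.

Build up convergents one term at a time:
a_0 = 6: 6/1
a_1 = 2: 13/2

13/2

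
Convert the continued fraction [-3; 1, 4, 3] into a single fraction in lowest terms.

-35/16

Collapse the nested fraction from the inside out:
Start with 3.
4 + 1/(3/1) = 4 + 1/3 = 13/3
1 + 1/(13/3) = 1 + 3/13 = 16/13
-3 + 1/(16/13) = -3 + 13/16 = -35/16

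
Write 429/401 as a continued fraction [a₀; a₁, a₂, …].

[1; 14, 3, 9]

Run the Euclidean algorithm, recording each quotient:
429 ÷ 401 → quotient 1, remainder 28
401 ÷ 28 → quotient 14, remainder 9
28 ÷ 9 → quotient 3, remainder 1
9 ÷ 1 → quotient 9, remainder 0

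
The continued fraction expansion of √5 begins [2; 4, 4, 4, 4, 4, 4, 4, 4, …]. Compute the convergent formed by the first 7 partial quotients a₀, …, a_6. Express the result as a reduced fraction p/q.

a_0 = 2: 2/1
a_1 = 4: 9/4
a_2 = 4: 38/17
a_3 = 4: 161/72
a_4 = 4: 682/305
a_5 = 4: 2889/1292
a_6 = 4: 12238/5473

12238/5473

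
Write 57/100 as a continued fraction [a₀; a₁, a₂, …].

⌊57/100⌋ = 0, remainder 57
⌊100/57⌋ = 1, remainder 43
⌊57/43⌋ = 1, remainder 14
⌊43/14⌋ = 3, remainder 1
⌊14/1⌋ = 14, remainder 0

[0; 1, 1, 3, 14]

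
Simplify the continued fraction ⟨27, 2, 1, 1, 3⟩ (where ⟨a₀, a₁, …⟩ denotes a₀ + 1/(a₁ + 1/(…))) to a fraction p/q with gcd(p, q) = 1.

493/18

Starting at the tail and folding back:
Start with 3.
1 + 1/(3/1) = 1 + 1/3 = 4/3
1 + 1/(4/3) = 1 + 3/4 = 7/4
2 + 1/(7/4) = 2 + 4/7 = 18/7
27 + 1/(18/7) = 27 + 7/18 = 493/18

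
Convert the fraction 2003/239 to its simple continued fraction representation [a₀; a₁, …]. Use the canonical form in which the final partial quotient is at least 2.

[8; 2, 1, 1, 1, 2, 11]

⌊2003/239⌋ = 8, remainder 91
⌊239/91⌋ = 2, remainder 57
⌊91/57⌋ = 1, remainder 34
⌊57/34⌋ = 1, remainder 23
⌊34/23⌋ = 1, remainder 11
⌊23/11⌋ = 2, remainder 1
⌊11/1⌋ = 11, remainder 0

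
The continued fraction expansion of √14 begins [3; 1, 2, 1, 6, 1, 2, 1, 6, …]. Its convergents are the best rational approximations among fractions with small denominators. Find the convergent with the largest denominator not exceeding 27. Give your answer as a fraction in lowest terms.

List convergents until the denominator exceeds the bound:
a_0 = 3: 3/1  (≤ bound)
a_1 = 1: 4/1  (≤ bound)
a_2 = 2: 11/3  (≤ bound)
a_3 = 1: 15/4  (≤ bound)
a_4 = 6: 101/27  (≤ bound)
a_5 = 1: 116/31  (> 27, stop)

101/27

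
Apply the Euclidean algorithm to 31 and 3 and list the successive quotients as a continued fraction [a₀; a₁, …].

[10; 3]

Apply division with remainder until the remainder is 0:
31 ÷ 3 → quotient 10, remainder 1
3 ÷ 1 → quotient 3, remainder 0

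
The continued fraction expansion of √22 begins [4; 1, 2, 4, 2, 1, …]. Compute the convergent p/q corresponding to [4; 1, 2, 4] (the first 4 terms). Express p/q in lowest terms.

Start with 4.
2 + 1/(4/1) = 2 + 1/4 = 9/4
1 + 1/(9/4) = 1 + 4/9 = 13/9
4 + 1/(13/9) = 4 + 9/13 = 61/13

61/13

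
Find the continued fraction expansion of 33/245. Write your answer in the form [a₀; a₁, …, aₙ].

[0; 7, 2, 2, 1, 4]

Apply division with remainder until the remainder is 0:
⌊33/245⌋ = 0, remainder 33
⌊245/33⌋ = 7, remainder 14
⌊33/14⌋ = 2, remainder 5
⌊14/5⌋ = 2, remainder 4
⌊5/4⌋ = 1, remainder 1
⌊4/1⌋ = 4, remainder 0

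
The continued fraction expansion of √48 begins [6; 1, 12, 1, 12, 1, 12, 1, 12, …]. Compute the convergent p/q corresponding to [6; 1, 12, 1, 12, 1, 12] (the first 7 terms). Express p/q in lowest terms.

Start with 12.
1 + 1/(12/1) = 1 + 1/12 = 13/12
12 + 1/(13/12) = 12 + 12/13 = 168/13
1 + 1/(168/13) = 1 + 13/168 = 181/168
12 + 1/(181/168) = 12 + 168/181 = 2340/181
1 + 1/(2340/181) = 1 + 181/2340 = 2521/2340
6 + 1/(2521/2340) = 6 + 2340/2521 = 17466/2521

17466/2521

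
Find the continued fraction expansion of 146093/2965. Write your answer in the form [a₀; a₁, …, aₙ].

Run the Euclidean algorithm, recording each quotient:
146093 ÷ 2965 → quotient 49, remainder 808
2965 ÷ 808 → quotient 3, remainder 541
808 ÷ 541 → quotient 1, remainder 267
541 ÷ 267 → quotient 2, remainder 7
267 ÷ 7 → quotient 38, remainder 1
7 ÷ 1 → quotient 7, remainder 0

[49; 3, 1, 2, 38, 7]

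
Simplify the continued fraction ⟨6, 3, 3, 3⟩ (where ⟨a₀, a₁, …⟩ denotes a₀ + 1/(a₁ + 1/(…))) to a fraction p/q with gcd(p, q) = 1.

Use the convergent recurrence hₖ = aₖ·hₖ₋₁ + hₖ₋₂ (and likewise for the denominators kₖ):
a_0 = 6: 6/1
a_1 = 3: 19/3
a_2 = 3: 63/10
a_3 = 3: 208/33

208/33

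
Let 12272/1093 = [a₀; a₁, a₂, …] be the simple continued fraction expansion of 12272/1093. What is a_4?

12272 ÷ 1093 → quotient 11, remainder 249
1093 ÷ 249 → quotient 4, remainder 97
249 ÷ 97 → quotient 2, remainder 55
97 ÷ 55 → quotient 1, remainder 42
55 ÷ 42 → quotient 1, remainder 13

1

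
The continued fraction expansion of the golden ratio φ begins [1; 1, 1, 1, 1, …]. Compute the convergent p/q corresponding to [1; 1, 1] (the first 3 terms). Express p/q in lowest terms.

3/2

Start with 1.
1 + 1/(1/1) = 1 + 1/1 = 2/1
1 + 1/(2/1) = 1 + 1/2 = 3/2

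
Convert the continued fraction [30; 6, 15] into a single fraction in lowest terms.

a_0 = 30: 30/1
a_1 = 6: 181/6
a_2 = 15: 2745/91

2745/91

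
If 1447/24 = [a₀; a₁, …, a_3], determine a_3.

3

Apply division with remainder until the remainder is 0:
⌊1447/24⌋ = 60, remainder 7
⌊24/7⌋ = 3, remainder 3
⌊7/3⌋ = 2, remainder 1
⌊3/1⌋ = 3, remainder 0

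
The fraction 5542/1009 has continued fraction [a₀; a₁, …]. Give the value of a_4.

Repeatedly divide and take the remainder:
5542 ÷ 1009 → quotient 5, remainder 497
1009 ÷ 497 → quotient 2, remainder 15
497 ÷ 15 → quotient 33, remainder 2
15 ÷ 2 → quotient 7, remainder 1
2 ÷ 1 → quotient 2, remainder 0

2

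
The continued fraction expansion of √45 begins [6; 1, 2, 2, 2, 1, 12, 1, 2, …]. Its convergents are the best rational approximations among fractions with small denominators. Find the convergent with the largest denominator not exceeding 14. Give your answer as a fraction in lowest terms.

a_0 = 6: 6/1  (≤ bound)
a_1 = 1: 7/1  (≤ bound)
a_2 = 2: 20/3  (≤ bound)
a_3 = 2: 47/7  (≤ bound)
a_4 = 2: 114/17  (> 14, stop)

47/7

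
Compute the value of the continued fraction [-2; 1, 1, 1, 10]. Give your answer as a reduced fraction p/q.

-43/32

Collapse the nested fraction from the inside out:
Start with 10.
1 + 1/(10/1) = 1 + 1/10 = 11/10
1 + 1/(11/10) = 1 + 10/11 = 21/11
1 + 1/(21/11) = 1 + 11/21 = 32/21
-2 + 1/(32/21) = -2 + 21/32 = -43/32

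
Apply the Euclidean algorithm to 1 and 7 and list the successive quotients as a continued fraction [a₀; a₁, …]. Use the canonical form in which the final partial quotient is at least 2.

1 = 0·7 + 1, so a_0 = 0
7 = 7·1 + 0, so a_1 = 7

[0; 7]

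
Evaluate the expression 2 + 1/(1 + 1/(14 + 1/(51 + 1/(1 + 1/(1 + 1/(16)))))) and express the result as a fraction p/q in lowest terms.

74899/25533

Start with 16.
1 + 1/(16/1) = 1 + 1/16 = 17/16
1 + 1/(17/16) = 1 + 16/17 = 33/17
51 + 1/(33/17) = 51 + 17/33 = 1700/33
14 + 1/(1700/33) = 14 + 33/1700 = 23833/1700
1 + 1/(23833/1700) = 1 + 1700/23833 = 25533/23833
2 + 1/(25533/23833) = 2 + 23833/25533 = 74899/25533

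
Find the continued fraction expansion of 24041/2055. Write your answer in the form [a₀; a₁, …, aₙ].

⌊24041/2055⌋ = 11, remainder 1436
⌊2055/1436⌋ = 1, remainder 619
⌊1436/619⌋ = 2, remainder 198
⌊619/198⌋ = 3, remainder 25
⌊198/25⌋ = 7, remainder 23
⌊25/23⌋ = 1, remainder 2
⌊23/2⌋ = 11, remainder 1
⌊2/1⌋ = 2, remainder 0

[11; 1, 2, 3, 7, 1, 11, 2]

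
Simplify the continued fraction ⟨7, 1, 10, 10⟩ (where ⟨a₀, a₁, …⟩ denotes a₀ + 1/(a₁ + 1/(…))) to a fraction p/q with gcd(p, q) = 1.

878/111

Start with 10.
10 + 1/(10/1) = 10 + 1/10 = 101/10
1 + 1/(101/10) = 1 + 10/101 = 111/101
7 + 1/(111/101) = 7 + 101/111 = 878/111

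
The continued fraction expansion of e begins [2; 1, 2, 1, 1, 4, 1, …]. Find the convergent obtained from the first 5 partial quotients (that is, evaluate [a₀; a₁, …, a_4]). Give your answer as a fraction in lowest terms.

19/7

Start with 1.
1 + 1/(1/1) = 1 + 1/1 = 2/1
2 + 1/(2/1) = 2 + 1/2 = 5/2
1 + 1/(5/2) = 1 + 2/5 = 7/5
2 + 1/(7/5) = 2 + 5/7 = 19/7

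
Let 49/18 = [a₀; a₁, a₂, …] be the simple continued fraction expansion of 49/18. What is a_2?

2

49 = 2·18 + 13, so a_0 = 2
18 = 1·13 + 5, so a_1 = 1
13 = 2·5 + 3, so a_2 = 2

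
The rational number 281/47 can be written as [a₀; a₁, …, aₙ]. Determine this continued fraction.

[5; 1, 46]

281 ÷ 47 → quotient 5, remainder 46
47 ÷ 46 → quotient 1, remainder 1
46 ÷ 1 → quotient 46, remainder 0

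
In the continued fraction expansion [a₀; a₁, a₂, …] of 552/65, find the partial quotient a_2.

32

Repeatedly divide and take the remainder:
552 = 8·65 + 32, so a_0 = 8
65 = 2·32 + 1, so a_1 = 2
32 = 32·1 + 0, so a_2 = 32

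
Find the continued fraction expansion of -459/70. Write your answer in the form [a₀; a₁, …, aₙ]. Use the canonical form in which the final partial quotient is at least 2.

[-7; 2, 3, 1, 7]

Apply division with remainder until the remainder is 0:
-459 ÷ 70 → quotient -7, remainder 31
70 ÷ 31 → quotient 2, remainder 8
31 ÷ 8 → quotient 3, remainder 7
8 ÷ 7 → quotient 1, remainder 1
7 ÷ 1 → quotient 7, remainder 0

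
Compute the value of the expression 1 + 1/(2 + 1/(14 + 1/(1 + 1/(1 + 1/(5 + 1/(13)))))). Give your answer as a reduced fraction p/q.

Compute successive convergents:
a_0 = 1: 1/1
a_1 = 2: 3/2
a_2 = 14: 43/29
a_3 = 1: 46/31
a_4 = 1: 89/60
a_5 = 5: 491/331
a_6 = 13: 6472/4363

6472/4363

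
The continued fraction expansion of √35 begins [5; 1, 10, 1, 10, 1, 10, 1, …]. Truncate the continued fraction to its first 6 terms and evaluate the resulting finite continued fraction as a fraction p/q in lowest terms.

846/143

Start with 1.
10 + 1/(1/1) = 10 + 1/1 = 11/1
1 + 1/(11/1) = 1 + 1/11 = 12/11
10 + 1/(12/11) = 10 + 11/12 = 131/12
1 + 1/(131/12) = 1 + 12/131 = 143/131
5 + 1/(143/131) = 5 + 131/143 = 846/143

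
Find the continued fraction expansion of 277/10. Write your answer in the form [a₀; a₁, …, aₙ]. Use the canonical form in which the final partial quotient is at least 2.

[27; 1, 2, 3]

⌊277/10⌋ = 27, remainder 7
⌊10/7⌋ = 1, remainder 3
⌊7/3⌋ = 2, remainder 1
⌊3/1⌋ = 3, remainder 0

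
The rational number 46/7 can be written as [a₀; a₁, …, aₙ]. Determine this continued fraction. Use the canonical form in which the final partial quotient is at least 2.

[6; 1, 1, 3]

⌊46/7⌋ = 6, remainder 4
⌊7/4⌋ = 1, remainder 3
⌊4/3⌋ = 1, remainder 1
⌊3/1⌋ = 3, remainder 0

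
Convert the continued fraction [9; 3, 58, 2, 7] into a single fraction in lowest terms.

24691/2646

Collapse the nested fraction from the inside out:
Start with 7.
2 + 1/(7/1) = 2 + 1/7 = 15/7
58 + 1/(15/7) = 58 + 7/15 = 877/15
3 + 1/(877/15) = 3 + 15/877 = 2646/877
9 + 1/(2646/877) = 9 + 877/2646 = 24691/2646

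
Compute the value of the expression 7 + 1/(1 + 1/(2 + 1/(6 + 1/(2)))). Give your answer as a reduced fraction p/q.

Use the convergent recurrence hₖ = aₖ·hₖ₋₁ + hₖ₋₂ (and likewise for the denominators kₖ):
a_0 = 7: 7/1
a_1 = 1: 8/1
a_2 = 2: 23/3
a_3 = 6: 146/19
a_4 = 2: 315/41

315/41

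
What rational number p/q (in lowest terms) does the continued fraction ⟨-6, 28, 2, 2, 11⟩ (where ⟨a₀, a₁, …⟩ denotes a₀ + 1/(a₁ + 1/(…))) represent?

-9657/1619

Starting at the tail and folding back:
Start with 11.
2 + 1/(11/1) = 2 + 1/11 = 23/11
2 + 1/(23/11) = 2 + 11/23 = 57/23
28 + 1/(57/23) = 28 + 23/57 = 1619/57
-6 + 1/(1619/57) = -6 + 57/1619 = -9657/1619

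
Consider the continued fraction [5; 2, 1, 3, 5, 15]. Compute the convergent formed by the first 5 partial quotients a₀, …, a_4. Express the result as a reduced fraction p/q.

311/58

a_0 = 5: 5/1
a_1 = 2: 11/2
a_2 = 1: 16/3
a_3 = 3: 59/11
a_4 = 5: 311/58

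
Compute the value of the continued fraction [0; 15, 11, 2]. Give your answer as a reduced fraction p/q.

23/347

a_0 = 0: 0/1
a_1 = 15: 1/15
a_2 = 11: 11/166
a_3 = 2: 23/347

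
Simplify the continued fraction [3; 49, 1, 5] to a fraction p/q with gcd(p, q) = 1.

903/299

Starting at the tail and folding back:
Start with 5.
1 + 1/(5/1) = 1 + 1/5 = 6/5
49 + 1/(6/5) = 49 + 5/6 = 299/6
3 + 1/(299/6) = 3 + 6/299 = 903/299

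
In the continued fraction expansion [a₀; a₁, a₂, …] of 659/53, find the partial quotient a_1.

Repeatedly divide and take the remainder:
659 ÷ 53 → quotient 12, remainder 23
53 ÷ 23 → quotient 2, remainder 7

2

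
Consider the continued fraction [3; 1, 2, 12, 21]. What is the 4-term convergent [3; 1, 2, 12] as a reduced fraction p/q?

a_0 = 3: 3/1
a_1 = 1: 4/1
a_2 = 2: 11/3
a_3 = 12: 136/37

136/37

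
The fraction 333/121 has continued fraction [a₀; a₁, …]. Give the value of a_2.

3

Apply division with remainder until the remainder is 0:
333 ÷ 121 → quotient 2, remainder 91
121 ÷ 91 → quotient 1, remainder 30
91 ÷ 30 → quotient 3, remainder 1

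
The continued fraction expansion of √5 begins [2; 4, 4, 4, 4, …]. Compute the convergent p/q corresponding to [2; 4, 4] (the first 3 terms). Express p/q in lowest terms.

38/17

a_0 = 2: 2/1
a_1 = 4: 9/4
a_2 = 4: 38/17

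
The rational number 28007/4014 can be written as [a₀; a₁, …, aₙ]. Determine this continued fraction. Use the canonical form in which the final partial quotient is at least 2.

[6; 1, 43, 9, 10]

28007 ÷ 4014 → quotient 6, remainder 3923
4014 ÷ 3923 → quotient 1, remainder 91
3923 ÷ 91 → quotient 43, remainder 10
91 ÷ 10 → quotient 9, remainder 1
10 ÷ 1 → quotient 10, remainder 0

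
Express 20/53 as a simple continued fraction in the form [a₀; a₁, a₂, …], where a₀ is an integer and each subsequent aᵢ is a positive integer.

[0; 2, 1, 1, 1, 6]

20 = 0·53 + 20, so a_0 = 0
53 = 2·20 + 13, so a_1 = 2
20 = 1·13 + 7, so a_2 = 1
13 = 1·7 + 6, so a_3 = 1
7 = 1·6 + 1, so a_4 = 1
6 = 6·1 + 0, so a_5 = 6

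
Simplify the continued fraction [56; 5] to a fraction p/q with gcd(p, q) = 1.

281/5

Start with 5.
56 + 1/(5/1) = 56 + 1/5 = 281/5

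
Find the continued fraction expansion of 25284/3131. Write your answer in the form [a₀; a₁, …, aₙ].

Apply division with remainder until the remainder is 0:
25284 = 8·3131 + 236, so a_0 = 8
3131 = 13·236 + 63, so a_1 = 13
236 = 3·63 + 47, so a_2 = 3
63 = 1·47 + 16, so a_3 = 1
47 = 2·16 + 15, so a_4 = 2
16 = 1·15 + 1, so a_5 = 1
15 = 15·1 + 0, so a_6 = 15

[8; 13, 3, 1, 2, 1, 15]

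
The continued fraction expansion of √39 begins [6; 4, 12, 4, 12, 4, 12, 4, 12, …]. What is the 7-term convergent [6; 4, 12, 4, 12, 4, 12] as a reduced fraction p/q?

764394/122401

a_0 = 6: 6/1
a_1 = 4: 25/4
a_2 = 12: 306/49
a_3 = 4: 1249/200
a_4 = 12: 15294/2449
a_5 = 4: 62425/9996
a_6 = 12: 764394/122401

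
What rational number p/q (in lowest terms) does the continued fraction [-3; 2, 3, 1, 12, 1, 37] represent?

Build up convergents one term at a time:
a_0 = -3: -3/1
a_1 = 2: -5/2
a_2 = 3: -18/7
a_3 = 1: -23/9
a_4 = 12: -294/115
a_5 = 1: -317/124
a_6 = 37: -12023/4703

-12023/4703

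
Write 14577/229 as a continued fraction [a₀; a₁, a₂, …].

[63; 1, 1, 1, 8, 1, 7]

Apply division with remainder until the remainder is 0:
⌊14577/229⌋ = 63, remainder 150
⌊229/150⌋ = 1, remainder 79
⌊150/79⌋ = 1, remainder 71
⌊79/71⌋ = 1, remainder 8
⌊71/8⌋ = 8, remainder 7
⌊8/7⌋ = 1, remainder 1
⌊7/1⌋ = 7, remainder 0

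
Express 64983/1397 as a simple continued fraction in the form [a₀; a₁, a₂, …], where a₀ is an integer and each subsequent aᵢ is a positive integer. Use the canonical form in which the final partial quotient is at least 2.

[46; 1, 1, 15, 45]

Apply division with remainder until the remainder is 0:
64983 ÷ 1397 → quotient 46, remainder 721
1397 ÷ 721 → quotient 1, remainder 676
721 ÷ 676 → quotient 1, remainder 45
676 ÷ 45 → quotient 15, remainder 1
45 ÷ 1 → quotient 45, remainder 0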